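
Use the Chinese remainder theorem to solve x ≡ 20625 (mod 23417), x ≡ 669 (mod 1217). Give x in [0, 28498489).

Write x = 20625 + 23417·k. Then 23417·k ≡ 669 − 20625 ≡ 733 (mod 1217).
Need 23417⁻¹ mod 1217. Extended Euclid on (1217, 294):
1217 = 4·294 + 41
294 = 7·41 + 7
41 = 5·7 + 6
7 = 1·6 + 1
6 = 6·1 + 0
Back-substitute:
1 = 7 − 6
1 = −41 + 6·7
1 = 6·294 − 43·41
1 = −43·1217 + 178·294
23417⁻¹ ≡ 178 (mod 1217), so k ≡ 178·733 ≡ 255 (mod 1217).
x = 20625 + 23417·255 = 5991960.

5991960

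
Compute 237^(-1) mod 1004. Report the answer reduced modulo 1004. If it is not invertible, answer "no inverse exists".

Run Euclid on (1004, 237):
1004 = 4*237 + 56
237 = 4*56 + 13
56 = 4*13 + 4
13 = 3*4 + 1
4 = 4*1 + 0
gcd = 1, so the inverse exists. Back-substitute:
1 = 13 − 3·4
1 = −3·56 + 13·13
1 = 13·237 − 55·56
1 = −55·1004 + 233·237
So 237·233 ≡ 1 (mod 1004).

233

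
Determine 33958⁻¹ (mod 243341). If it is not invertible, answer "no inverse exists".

gcd(243341, 33958) by repeated division:
243341 = 7·33958 + 5635
33958 = 6·5635 + 148
5635 = 38·148 + 11
148 = 13·11 + 5
11 = 2·5 + 1
5 = 5·1 + 0
The gcd is 1. Working backward:
1 = 11 − 2·5
1 = −2·148 + 27·11
1 = 27·5635 − 1028·148
1 = −1028·33958 + 6195·5635
1 = 6195·243341 − 44393·33958
Thus 33958·(-44393) ≡ 1 (mod 243341); reducing, -44393 mod 243341 = 198948.

198948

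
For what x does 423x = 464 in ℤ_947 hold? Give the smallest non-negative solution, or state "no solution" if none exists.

469

First find gcd(423, 947):
947 = 2×423 + 101
423 = 4×101 + 19
101 = 5×19 + 6
19 = 3×6 + 1
6 = 6×1 + 0
gcd = 1, so a unique solution mod 947 exists.
Back-substitute for the Bézout coefficients:
1 = 19 − 3·6
1 = −3·101 + 16·19
1 = 16·423 − 67·101
1 = −67·947 + 150·423
So 423·(150) ≡ 1 (mod 947), giving 423⁻¹ ≡ 150.
x ≡ 423⁻¹·464 ≡ 150·464 ≡ 469 (mod 947).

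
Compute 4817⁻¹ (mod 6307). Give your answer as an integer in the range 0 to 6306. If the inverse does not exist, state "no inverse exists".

Extended Euclidean algorithm:
6307 = 1*4817 + 1490
4817 = 3*1490 + 347
1490 = 4*347 + 102
347 = 3*102 + 41
102 = 2*41 + 20
41 = 2*20 + 1
20 = 20*1 + 0
Since gcd(4817, 6307) = 1, back-substitute to write 1 as a combination:
1 = 41 − 2·20
1 = −2·102 + 5·41
1 = 5·347 − 17·102
1 = −17·1490 + 73·347
1 = 73·4817 − 236·1490
1 = −236·6307 + 309·4817
So 4817·309 ≡ 1 (mod 6307).

309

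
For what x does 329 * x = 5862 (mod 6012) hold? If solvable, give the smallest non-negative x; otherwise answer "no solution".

First find gcd(329, 6012):
6012 = 18×329 + 90
329 = 3×90 + 59
90 = 1×59 + 31
59 = 1×31 + 28
31 = 1×28 + 3
28 = 9×3 + 1
3 = 3×1 + 0
gcd = 1, so a unique solution mod 6012 exists.
Back-substitute for the Bézout coefficients:
1 = 28 − 9·3
1 = −9·31 + 10·28
1 = 10·59 − 19·31
1 = −19·90 + 29·59
1 = 29·329 − 106·90
1 = −106·6012 + 1937·329
So 329·(1937) ≡ 1 (mod 6012), giving 329⁻¹ ≡ 1937.
x ≡ 329⁻¹·5862 ≡ 1937·5862 ≡ 4038 (mod 6012).

4038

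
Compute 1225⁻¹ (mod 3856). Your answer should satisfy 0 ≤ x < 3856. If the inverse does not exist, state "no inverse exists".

Apply the Euclidean algorithm to 3856 and 1225:
3856 = 3×1225 + 181
1225 = 6×181 + 139
181 = 1×139 + 42
139 = 3×42 + 13
42 = 3×13 + 3
13 = 4×3 + 1
3 = 3×1 + 0
The gcd is 1. Working backward:
1 = 13 − 4·3
1 = −4·42 + 13·13
1 = 13·139 − 43·42
1 = −43·181 + 56·139
1 = 56·1225 − 379·181
1 = −379·3856 + 1193·1225
So 1225·1193 ≡ 1 (mod 3856).

1193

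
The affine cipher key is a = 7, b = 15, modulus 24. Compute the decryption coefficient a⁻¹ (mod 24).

gcd(24, 7) by repeated division:
24 = 3*7 + 3
7 = 2*3 + 1
3 = 3*1 + 0
gcd = 1, so the inverse exists. Back-substitute:
1 = 7 − 2·3
1 = −2·24 + 7·7
So 7·7 ≡ 1 (mod 24).

7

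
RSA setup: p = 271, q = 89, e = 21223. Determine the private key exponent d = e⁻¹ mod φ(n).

487

φ(n) = (p−1)(q−1) = 270·88 = 23760.
Need d with 21223·d ≡ 1 (mod 23760). Apply the extended Euclidean algorithm:
23760 = 1·21223 + 2537
21223 = 8·2537 + 927
2537 = 2·927 + 683
927 = 1·683 + 244
683 = 2·244 + 195
244 = 1·195 + 49
195 = 3·49 + 48
49 = 1·48 + 1
48 = 48·1 + 0
Back-substitute:
1 = 49 − 48
1 = −195 + 4·49
1 = 4·244 − 5·195
1 = −5·683 + 14·244
1 = 14·927 − 19·683
1 = −19·2537 + 52·927
1 = 52·21223 − 435·2537
1 = −435·23760 + 487·21223
So 21223·487 ≡ 1 (mod 23760), hence d = 487.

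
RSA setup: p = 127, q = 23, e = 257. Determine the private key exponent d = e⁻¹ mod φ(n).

2621

φ(n) = (p−1)(q−1) = 126·22 = 2772.
Need d with 257·d ≡ 1 (mod 2772). Apply the extended Euclidean algorithm:
2772 = 10×257 + 202
257 = 1×202 + 55
202 = 3×55 + 37
55 = 1×37 + 18
37 = 2×18 + 1
18 = 18×1 + 0
Back-substitute:
1 = 37 − 2·18
1 = −2·55 + 3·37
1 = 3·202 − 11·55
1 = −11·257 + 14·202
1 = 14·2772 − 151·257
So 257·(-151) ≡ 1 (mod 2772), hence d ≡ -151 ≡ 2621 (mod 2772).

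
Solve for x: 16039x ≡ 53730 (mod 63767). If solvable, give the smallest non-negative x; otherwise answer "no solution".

First find gcd(16039, 63767):
63767 = 3×16039 + 15650
16039 = 1×15650 + 389
15650 = 40×389 + 90
389 = 4×90 + 29
90 = 3×29 + 3
29 = 9×3 + 2
3 = 1×2 + 1
2 = 2×1 + 0
gcd = 1, so a unique solution mod 63767 exists.
Back-substitute for the Bézout coefficients:
1 = 3 − 2
1 = −29 + 10·3
1 = 10·90 − 31·29
1 = −31·389 + 134·90
1 = 134·15650 − 5391·389
1 = −5391·16039 + 5525·15650
1 = 5525·63767 − 21966·16039
So 16039·(-21966) ≡ 1 (mod 63767), giving 16039⁻¹ ≡ 41801.
x ≡ 16039⁻¹·53730 ≡ 41801·53730 ≡ 30223 (mod 63767).

30223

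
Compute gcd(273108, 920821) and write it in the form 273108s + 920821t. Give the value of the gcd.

Euclidean algorithm:
920821 = 3×273108 + 101497
273108 = 2×101497 + 70114
101497 = 1×70114 + 31383
70114 = 2×31383 + 7348
31383 = 4×7348 + 1991
7348 = 3×1991 + 1375
1991 = 1×1375 + 616
1375 = 2×616 + 143
616 = 4×143 + 44
143 = 3×44 + 11
44 = 4×11 + 0
gcd(273108, 920821) = 11.
Working backward:
11 = 143 − 3·44
11 = −3·616 + 13·143
11 = 13·1375 − 29·616
11 = −29·1991 + 42·1375
11 = 42·7348 − 155·1991
11 = −155·31383 + 662·7348
11 = 662·70114 − 1479·31383
11 = −1479·101497 + 2141·70114
11 = 2141·273108 − 5761·101497
11 = −5761·920821 + 19424·273108
So 11 = (-5761)·920821 + (19424)·273108.

11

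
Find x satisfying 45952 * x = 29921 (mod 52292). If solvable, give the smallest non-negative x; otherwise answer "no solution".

gcd(45952, 52292):
52292 = 1·45952 + 6340
45952 = 7·6340 + 1572
6340 = 4·1572 + 52
1572 = 30·52 + 12
52 = 4·12 + 4
12 = 3·4 + 0
gcd = 4, but 4 ∤ 29921, so the congruence has no solution.

no solution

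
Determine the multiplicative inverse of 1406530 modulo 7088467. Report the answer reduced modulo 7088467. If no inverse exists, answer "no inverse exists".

gcd(7088467, 1406530) by repeated division:
7088467 = 5*1406530 + 55817
1406530 = 25*55817 + 11105
55817 = 5*11105 + 292
11105 = 38*292 + 9
292 = 32*9 + 4
9 = 2*4 + 1
4 = 4*1 + 0
gcd = 1, so the inverse exists. Back-substitute:
1 = 9 − 2·4
1 = −2·292 + 65·9
1 = 65·11105 − 2472·292
1 = −2472·55817 + 12425·11105
1 = 12425·1406530 − 313097·55817
1 = −313097·7088467 + 1577910·1406530
So 1406530·1577910 ≡ 1 (mod 7088467).

1577910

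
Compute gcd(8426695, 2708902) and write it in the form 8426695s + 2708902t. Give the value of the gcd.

Apply Euclid's algorithm to 8426695 and 2708902:
8426695 = 3·2708902 + 299989
2708902 = 9·299989 + 9001
299989 = 33·9001 + 2956
9001 = 3·2956 + 133
2956 = 22·133 + 30
133 = 4·30 + 13
30 = 2·13 + 4
13 = 3·4 + 1
4 = 4·1 + 0
gcd(8426695, 2708902) = 1.
Express as a combination:
1 = 13 − 3·4
1 = −3·30 + 7·13
1 = 7·133 − 31·30
1 = −31·2956 + 689·133
1 = 689·9001 − 2098·2956
1 = −2098·299989 + 69923·9001
1 = 69923·2708902 − 631405·299989
1 = −631405·8426695 + 1964138·2708902
So 1 = (-631405)·8426695 + (1964138)·2708902.

1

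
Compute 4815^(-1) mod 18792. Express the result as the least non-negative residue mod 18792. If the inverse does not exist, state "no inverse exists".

no inverse exists

Compute gcd(4815, 18792):
18792 = 3*4815 + 4347
4815 = 1*4347 + 468
4347 = 9*468 + 135
468 = 3*135 + 63
135 = 2*63 + 9
63 = 7*9 + 0
The gcd is 9, not 1, hence no inverse exists.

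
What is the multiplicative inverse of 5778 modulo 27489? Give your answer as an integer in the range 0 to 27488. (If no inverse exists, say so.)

Compute gcd(5778, 27489):
27489 = 4×5778 + 4377
5778 = 1×4377 + 1401
4377 = 3×1401 + 174
1401 = 8×174 + 9
174 = 19×9 + 3
9 = 3×3 + 0
gcd(5778, 27489) = 3 ≠ 1, so 5778 has no multiplicative inverse modulo 27489.

no inverse exists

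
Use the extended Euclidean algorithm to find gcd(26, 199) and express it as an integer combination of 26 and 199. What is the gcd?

Repeated division:
199 = 7*26 + 17
26 = 1*17 + 9
17 = 1*9 + 8
9 = 1*8 + 1
8 = 8*1 + 0
gcd(26, 199) = 1.
Express as a combination:
1 = 9 − 8
1 = −17 + 2·9
1 = 2·26 − 3·17
1 = −3·199 + 23·26
So 1 = (-3)·199 + (23)·26.

1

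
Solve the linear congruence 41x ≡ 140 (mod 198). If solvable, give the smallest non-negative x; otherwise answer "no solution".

100

First find gcd(41, 198):
198 = 4·41 + 34
41 = 1·34 + 7
34 = 4·7 + 6
7 = 1·6 + 1
6 = 6·1 + 0
gcd = 1, so a unique solution mod 198 exists.
Back-substitute for the Bézout coefficients:
1 = 7 − 6
1 = −34 + 5·7
1 = 5·41 − 6·34
1 = −6·198 + 29·41
So 41·(29) ≡ 1 (mod 198), giving 41⁻¹ ≡ 29.
x ≡ 41⁻¹·140 ≡ 29·140 ≡ 100 (mod 198).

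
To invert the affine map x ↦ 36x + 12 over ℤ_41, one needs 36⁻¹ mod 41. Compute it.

gcd(41, 36) by repeated division:
41 = 1×36 + 5
36 = 7×5 + 1
5 = 5×1 + 0
Since gcd(36, 41) = 1, back-substitute to write 1 as a combination:
1 = 36 − 7·5
1 = −7·41 + 8·36
So 36·8 ≡ 1 (mod 41).

8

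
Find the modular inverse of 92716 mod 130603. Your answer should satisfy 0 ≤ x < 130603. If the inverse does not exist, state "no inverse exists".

3230

Extended Euclidean algorithm:
130603 = 1·92716 + 37887
92716 = 2·37887 + 16942
37887 = 2·16942 + 4003
16942 = 4·4003 + 930
4003 = 4·930 + 283
930 = 3·283 + 81
283 = 3·81 + 40
81 = 2·40 + 1
40 = 40·1 + 0
Since gcd(92716, 130603) = 1, back-substitute to write 1 as a combination:
1 = 81 − 2·40
1 = −2·283 + 7·81
1 = 7·930 − 23·283
1 = −23·4003 + 99·930
1 = 99·16942 − 419·4003
1 = −419·37887 + 937·16942
1 = 937·92716 − 2293·37887
1 = −2293·130603 + 3230·92716
So 92716·3230 ≡ 1 (mod 130603).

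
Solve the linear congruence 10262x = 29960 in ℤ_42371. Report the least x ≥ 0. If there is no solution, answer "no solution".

First find gcd(10262, 42371):
42371 = 4×10262 + 1323
10262 = 7×1323 + 1001
1323 = 1×1001 + 322
1001 = 3×322 + 35
322 = 9×35 + 7
35 = 5×7 + 0
gcd = 7 and 7 | 29960, so solutions exist. Divide through by 7: 1466x ≡ 4280 (mod 6053).
Now find 1466⁻¹ mod 6053:
6053 = 4*1466 + 189
1466 = 7*189 + 143
189 = 1*143 + 46
143 = 3*46 + 5
46 = 9*5 + 1
5 = 5*1 + 0
Back-substitute:
1 = 46 − 9·5
1 = −9·143 + 28·46
1 = 28·189 − 37·143
1 = −37·1466 + 287·189
1 = 287·6053 − 1185·1466
So 1466·(-1185) ≡ 1 (mod 6053), i.e. 1466⁻¹ ≡ 4868.
Then x ≡ 4868·4280 ≡ 614 (mod 6053); the smallest non-negative solution is x = 614.

614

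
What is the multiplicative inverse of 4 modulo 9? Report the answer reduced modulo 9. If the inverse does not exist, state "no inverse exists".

7

Extended Euclidean algorithm:
9 = 2*4 + 1
4 = 4*1 + 0
gcd = 1, so the inverse exists. Back-substitute:
1 = 9 − 2·4
Thus 4·(-2) ≡ 1 (mod 9); reducing, -2 mod 9 = 7.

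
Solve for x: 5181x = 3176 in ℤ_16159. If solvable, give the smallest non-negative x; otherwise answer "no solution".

no solution

gcd(5181, 16159):
16159 = 3×5181 + 616
5181 = 8×616 + 253
616 = 2×253 + 110
253 = 2×110 + 33
110 = 3×33 + 11
33 = 3×11 + 0
gcd = 11, but 11 ∤ 3176, so the congruence has no solution.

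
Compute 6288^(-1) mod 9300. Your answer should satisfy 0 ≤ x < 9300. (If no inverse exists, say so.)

Euclidean algorithm on 9300, 6288:
9300 = 1*6288 + 3012
6288 = 2*3012 + 264
3012 = 11*264 + 108
264 = 2*108 + 48
108 = 2*48 + 12
48 = 4*12 + 0
gcd(6288, 9300) = 12 ≠ 1, so 6288 has no multiplicative inverse modulo 9300.

no inverse exists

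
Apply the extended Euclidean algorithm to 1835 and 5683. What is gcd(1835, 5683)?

1

Repeated division:
5683 = 3*1835 + 178
1835 = 10*178 + 55
178 = 3*55 + 13
55 = 4*13 + 3
13 = 4*3 + 1
3 = 3*1 + 0
gcd(1835, 5683) = 1.
Working backward:
1 = 13 − 4·3
1 = −4·55 + 17·13
1 = 17·178 − 55·55
1 = −55·1835 + 567·178
1 = 567·5683 − 1756·1835
So 1 = (567)·5683 + (-1756)·1835.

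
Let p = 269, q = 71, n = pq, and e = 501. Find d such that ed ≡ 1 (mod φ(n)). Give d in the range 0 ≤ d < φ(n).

φ(n) = (p−1)(q−1) = 268·70 = 18760.
Need d with 501·d ≡ 1 (mod 18760). Apply the extended Euclidean algorithm:
18760 = 37×501 + 223
501 = 2×223 + 55
223 = 4×55 + 3
55 = 18×3 + 1
3 = 3×1 + 0
Back-substitute:
1 = 55 − 18·3
1 = −18·223 + 73·55
1 = 73·501 − 164·223
1 = −164·18760 + 6141·501
So 501·6141 ≡ 1 (mod 18760), hence d = 6141.

6141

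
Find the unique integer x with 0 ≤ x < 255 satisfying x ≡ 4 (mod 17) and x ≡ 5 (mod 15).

140

Write x = 4 + 17·k. Then 17·k ≡ 5 − 4 ≡ 1 (mod 15).
Need 17⁻¹ mod 15. Extended Euclid on (15, 2):
15 = 7×2 + 1
2 = 2×1 + 0
Back-substitute:
1 = 15 − 7·2
17⁻¹ ≡ 8 (mod 15), so k ≡ 8·1 ≡ 8 (mod 15).
x = 4 + 17·8 = 140.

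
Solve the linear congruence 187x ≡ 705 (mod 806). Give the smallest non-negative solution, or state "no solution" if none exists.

271

First find gcd(187, 806):
806 = 4×187 + 58
187 = 3×58 + 13
58 = 4×13 + 6
13 = 2×6 + 1
6 = 6×1 + 0
gcd = 1, so a unique solution mod 806 exists.
Back-substitute for the Bézout coefficients:
1 = 13 − 2·6
1 = −2·58 + 9·13
1 = 9·187 − 29·58
1 = −29·806 + 125·187
So 187·(125) ≡ 1 (mod 806), giving 187⁻¹ ≡ 125.
x ≡ 187⁻¹·705 ≡ 125·705 ≡ 271 (mod 806).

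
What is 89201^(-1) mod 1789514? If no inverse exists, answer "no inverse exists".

637437

Extended Euclidean algorithm:
1789514 = 20·89201 + 5494
89201 = 16·5494 + 1297
5494 = 4·1297 + 306
1297 = 4·306 + 73
306 = 4·73 + 14
73 = 5·14 + 3
14 = 4·3 + 2
3 = 1·2 + 1
2 = 2·1 + 0
The gcd is 1. Working backward:
1 = 3 − 2
1 = −14 + 5·3
1 = 5·73 − 26·14
1 = −26·306 + 109·73
1 = 109·1297 − 462·306
1 = −462·5494 + 1957·1297
1 = 1957·89201 − 31774·5494
1 = −31774·1789514 + 637437·89201
So 89201·637437 ≡ 1 (mod 1789514).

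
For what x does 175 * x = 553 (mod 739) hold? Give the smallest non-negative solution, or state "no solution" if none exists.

417

First find gcd(175, 739):
739 = 4*175 + 39
175 = 4*39 + 19
39 = 2*19 + 1
19 = 19*1 + 0
gcd = 1, so a unique solution mod 739 exists.
Back-substitute for the Bézout coefficients:
1 = 39 − 2·19
1 = −2·175 + 9·39
1 = 9·739 − 38·175
So 175·(-38) ≡ 1 (mod 739), giving 175⁻¹ ≡ 701.
x ≡ 175⁻¹·553 ≡ 701·553 ≡ 417 (mod 739).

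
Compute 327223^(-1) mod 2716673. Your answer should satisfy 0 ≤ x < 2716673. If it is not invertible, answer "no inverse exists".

2344593

Extended Euclidean algorithm:
2716673 = 8*327223 + 98889
327223 = 3*98889 + 30556
98889 = 3*30556 + 7221
30556 = 4*7221 + 1672
7221 = 4*1672 + 533
1672 = 3*533 + 73
533 = 7*73 + 22
73 = 3*22 + 7
22 = 3*7 + 1
7 = 7*1 + 0
gcd = 1, so the inverse exists. Back-substitute:
1 = 22 − 3·7
1 = −3·73 + 10·22
1 = 10·533 − 73·73
1 = −73·1672 + 229·533
1 = 229·7221 − 989·1672
1 = −989·30556 + 4185·7221
1 = 4185·98889 − 13544·30556
1 = −13544·327223 + 44817·98889
1 = 44817·2716673 − 372080·327223
Thus 327223·(-372080) ≡ 1 (mod 2716673); reducing, -372080 mod 2716673 = 2344593.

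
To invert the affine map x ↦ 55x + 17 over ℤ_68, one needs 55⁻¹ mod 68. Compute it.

Apply the Euclidean algorithm to 68 and 55:
68 = 1×55 + 13
55 = 4×13 + 3
13 = 4×3 + 1
3 = 3×1 + 0
gcd = 1, so the inverse exists. Back-substitute:
1 = 13 − 4·3
1 = −4·55 + 17·13
1 = 17·68 − 21·55
Thus 55·(-21) ≡ 1 (mod 68); reducing, -21 mod 68 = 47.

47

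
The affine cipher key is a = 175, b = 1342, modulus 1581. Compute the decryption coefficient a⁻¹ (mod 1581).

262

Extended Euclidean algorithm:
1581 = 9*175 + 6
175 = 29*6 + 1
6 = 6*1 + 0
The gcd is 1. Working backward:
1 = 175 − 29·6
1 = −29·1581 + 262·175
So 175·262 ≡ 1 (mod 1581).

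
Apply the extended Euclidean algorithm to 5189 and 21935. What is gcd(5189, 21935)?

1

Apply Euclid's algorithm to 21935 and 5189:
21935 = 4·5189 + 1179
5189 = 4·1179 + 473
1179 = 2·473 + 233
473 = 2·233 + 7
233 = 33·7 + 2
7 = 3·2 + 1
2 = 2·1 + 0
gcd(5189, 21935) = 1.
Express as a combination:
1 = 7 − 3·2
1 = −3·233 + 100·7
1 = 100·473 − 203·233
1 = −203·1179 + 506·473
1 = 506·5189 − 2227·1179
1 = −2227·21935 + 9414·5189
So 1 = (-2227)·21935 + (9414)·5189.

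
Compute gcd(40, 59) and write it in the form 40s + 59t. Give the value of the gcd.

Repeated division:
59 = 1*40 + 19
40 = 2*19 + 2
19 = 9*2 + 1
2 = 2*1 + 0
gcd(40, 59) = 1.
Working backward:
1 = 19 − 9·2
1 = −9·40 + 19·19
1 = 19·59 − 28·40
So 1 = (19)·59 + (-28)·40.

1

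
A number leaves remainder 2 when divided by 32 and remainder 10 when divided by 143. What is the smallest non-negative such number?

1154

Write x = 2 + 32·k. Then 32·k ≡ 10 − 2 ≡ 8 (mod 143).
Need 32⁻¹ mod 143. Extended Euclid on (143, 32):
143 = 4*32 + 15
32 = 2*15 + 2
15 = 7*2 + 1
2 = 2*1 + 0
Back-substitute:
1 = 15 − 7·2
1 = −7·32 + 15·15
1 = 15·143 − 67·32
32⁻¹ ≡ 76 (mod 143), so k ≡ 76·8 ≡ 36 (mod 143).
x = 2 + 32·36 = 1154.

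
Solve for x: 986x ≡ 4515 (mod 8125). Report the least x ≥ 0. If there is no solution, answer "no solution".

4990

First find gcd(986, 8125):
8125 = 8×986 + 237
986 = 4×237 + 38
237 = 6×38 + 9
38 = 4×9 + 2
9 = 4×2 + 1
2 = 2×1 + 0
gcd = 1, so a unique solution mod 8125 exists.
Back-substitute for the Bézout coefficients:
1 = 9 − 4·2
1 = −4·38 + 17·9
1 = 17·237 − 106·38
1 = −106·986 + 441·237
1 = 441·8125 − 3634·986
So 986·(-3634) ≡ 1 (mod 8125), giving 986⁻¹ ≡ 4491.
x ≡ 986⁻¹·4515 ≡ 4491·4515 ≡ 4990 (mod 8125).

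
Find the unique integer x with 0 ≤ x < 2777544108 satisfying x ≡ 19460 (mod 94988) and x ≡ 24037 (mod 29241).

Write x = 19460 + 94988·k. Then 94988·k ≡ 24037 − 19460 ≡ 4577 (mod 29241).
Need 94988⁻¹ mod 29241. Extended Euclid on (29241, 7265):
29241 = 4*7265 + 181
7265 = 40*181 + 25
181 = 7*25 + 6
25 = 4*6 + 1
6 = 6*1 + 0
Back-substitute:
1 = 25 − 4·6
1 = −4·181 + 29·25
1 = 29·7265 − 1164·181
1 = −1164·29241 + 4685·7265
94988⁻¹ ≡ 4685 (mod 29241), so k ≡ 4685·4577 ≡ 9592 (mod 29241).
x = 19460 + 94988·9592 = 911144356.

911144356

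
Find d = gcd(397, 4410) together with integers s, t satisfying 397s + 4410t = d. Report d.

1

Apply Euclid's algorithm to 4410 and 397:
4410 = 11*397 + 43
397 = 9*43 + 10
43 = 4*10 + 3
10 = 3*3 + 1
3 = 3*1 + 0
gcd(397, 4410) = 1.
Working backward:
1 = 10 − 3·3
1 = −3·43 + 13·10
1 = 13·397 − 120·43
1 = −120·4410 + 1333·397
So 1 = (-120)·4410 + (1333)·397.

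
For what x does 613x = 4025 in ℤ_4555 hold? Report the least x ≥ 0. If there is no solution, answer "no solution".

First find gcd(613, 4555):
4555 = 7·613 + 264
613 = 2·264 + 85
264 = 3·85 + 9
85 = 9·9 + 4
9 = 2·4 + 1
4 = 4·1 + 0
gcd = 1, so a unique solution mod 4555 exists.
Back-substitute for the Bézout coefficients:
1 = 9 − 2·4
1 = −2·85 + 19·9
1 = 19·264 − 59·85
1 = −59·613 + 137·264
1 = 137·4555 − 1018·613
So 613·(-1018) ≡ 1 (mod 4555), giving 613⁻¹ ≡ 3537.
x ≡ 613⁻¹·4025 ≡ 3537·4025 ≡ 2050 (mod 4555).

2050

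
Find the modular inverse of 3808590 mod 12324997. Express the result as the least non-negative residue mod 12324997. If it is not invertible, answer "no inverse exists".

8516383

Extended Euclidean algorithm:
12324997 = 3*3808590 + 899227
3808590 = 4*899227 + 211682
899227 = 4*211682 + 52499
211682 = 4*52499 + 1686
52499 = 31*1686 + 233
1686 = 7*233 + 55
233 = 4*55 + 13
55 = 4*13 + 3
13 = 4*3 + 1
3 = 3*1 + 0
Since gcd(3808590, 12324997) = 1, back-substitute to write 1 as a combination:
1 = 13 − 4·3
1 = −4·55 + 17·13
1 = 17·233 − 72·55
1 = −72·1686 + 521·233
1 = 521·52499 − 16223·1686
1 = −16223·211682 + 65413·52499
1 = 65413·899227 − 277875·211682
1 = −277875·3808590 + 1176913·899227
1 = 1176913·12324997 − 3808614·3808590
Hence 3808590⁻¹ ≡ -3808614 ≡ 8516383 (mod 12324997).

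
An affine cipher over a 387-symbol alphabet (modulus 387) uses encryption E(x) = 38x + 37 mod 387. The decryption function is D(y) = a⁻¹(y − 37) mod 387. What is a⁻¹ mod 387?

275

Run Euclid on (387, 38):
387 = 10×38 + 7
38 = 5×7 + 3
7 = 2×3 + 1
3 = 3×1 + 0
The gcd is 1. Working backward:
1 = 7 − 2·3
1 = −2·38 + 11·7
1 = 11·387 − 112·38
So 38·(-112) ≡ 1 (mod 387), and -112 ≡ 275 (mod 387).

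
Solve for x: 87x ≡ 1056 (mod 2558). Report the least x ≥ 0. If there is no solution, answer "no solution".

First find gcd(87, 2558):
2558 = 29·87 + 35
87 = 2·35 + 17
35 = 2·17 + 1
17 = 17·1 + 0
gcd = 1, so a unique solution mod 2558 exists.
Back-substitute for the Bézout coefficients:
1 = 35 − 2·17
1 = −2·87 + 5·35
1 = 5·2558 − 147·87
So 87·(-147) ≡ 1 (mod 2558), giving 87⁻¹ ≡ 2411.
x ≡ 87⁻¹·1056 ≡ 2411·1056 ≡ 806 (mod 2558).

806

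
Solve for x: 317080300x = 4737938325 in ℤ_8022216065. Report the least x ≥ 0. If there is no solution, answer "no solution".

1470689701

First find gcd(317080300, 8022216065):
8022216065 = 25×317080300 + 95208565
317080300 = 3×95208565 + 31454605
95208565 = 3×31454605 + 844750
31454605 = 37×844750 + 198855
844750 = 4×198855 + 49330
198855 = 4×49330 + 1535
49330 = 32×1535 + 210
1535 = 7×210 + 65
210 = 3×65 + 15
65 = 4×15 + 5
15 = 3×5 + 0
gcd = 5 and 5 | 4737938325, so solutions exist. Divide through by 5: 63416060x ≡ 947587665 (mod 1604443213).
Now find 63416060⁻¹ mod 1604443213:
1604443213 = 25*63416060 + 19041713
63416060 = 3*19041713 + 6290921
19041713 = 3*6290921 + 168950
6290921 = 37*168950 + 39771
168950 = 4*39771 + 9866
39771 = 4*9866 + 307
9866 = 32*307 + 42
307 = 7*42 + 13
42 = 3*13 + 3
13 = 4*3 + 1
3 = 3*1 + 0
Back-substitute:
1 = 13 − 4·3
1 = −4·42 + 13·13
1 = 13·307 − 95·42
1 = −95·9866 + 3053·307
1 = 3053·39771 − 12307·9866
1 = −12307·168950 + 52281·39771
1 = 52281·6290921 − 1946704·168950
1 = −1946704·19041713 + 5892393·6290921
1 = 5892393·63416060 − 19623883·19041713
1 = −19623883·1604443213 + 496489468·63416060
So 63416060⁻¹ ≡ 496489468 (mod 1604443213).
Then x ≡ 496489468·947587665 ≡ 1470689701 (mod 1604443213); the smallest non-negative solution is x = 1470689701.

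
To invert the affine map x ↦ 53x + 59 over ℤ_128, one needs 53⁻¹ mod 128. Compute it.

29

Extended Euclidean algorithm:
128 = 2×53 + 22
53 = 2×22 + 9
22 = 2×9 + 4
9 = 2×4 + 1
4 = 4×1 + 0
Since gcd(53, 128) = 1, back-substitute to write 1 as a combination:
1 = 9 − 2·4
1 = −2·22 + 5·9
1 = 5·53 − 12·22
1 = −12·128 + 29·53
So 53·29 ≡ 1 (mod 128).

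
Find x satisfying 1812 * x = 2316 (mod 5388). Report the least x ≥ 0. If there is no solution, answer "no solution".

First find gcd(1812, 5388):
5388 = 2*1812 + 1764
1812 = 1*1764 + 48
1764 = 36*48 + 36
48 = 1*36 + 12
36 = 3*12 + 0
gcd = 12 and 12 | 2316, so solutions exist. Divide through by 12: 151x ≡ 193 (mod 449).
Now find 151⁻¹ mod 449:
449 = 2*151 + 147
151 = 1*147 + 4
147 = 36*4 + 3
4 = 1*3 + 1
3 = 3*1 + 0
Back-substitute:
1 = 4 − 3
1 = −147 + 37·4
1 = 37·151 − 38·147
1 = −38·449 + 113·151
So 151⁻¹ ≡ 113 (mod 449).
Then x ≡ 113·193 ≡ 257 (mod 449); the smallest non-negative solution is x = 257.

257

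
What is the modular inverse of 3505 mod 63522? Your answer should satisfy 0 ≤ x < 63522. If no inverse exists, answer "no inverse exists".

Extended Euclidean algorithm:
63522 = 18×3505 + 432
3505 = 8×432 + 49
432 = 8×49 + 40
49 = 1×40 + 9
40 = 4×9 + 4
9 = 2×4 + 1
4 = 4×1 + 0
Since gcd(3505, 63522) = 1, back-substitute to write 1 as a combination:
1 = 9 − 2·4
1 = −2·40 + 9·9
1 = 9·49 − 11·40
1 = −11·432 + 97·49
1 = 97·3505 − 787·432
1 = −787·63522 + 14263·3505
So 3505·14263 ≡ 1 (mod 63522).

14263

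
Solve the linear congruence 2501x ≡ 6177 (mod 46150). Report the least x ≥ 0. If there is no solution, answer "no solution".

9727

First find gcd(2501, 46150):
46150 = 18·2501 + 1132
2501 = 2·1132 + 237
1132 = 4·237 + 184
237 = 1·184 + 53
184 = 3·53 + 25
53 = 2·25 + 3
25 = 8·3 + 1
3 = 3·1 + 0
gcd = 1, so a unique solution mod 46150 exists.
Back-substitute for the Bézout coefficients:
1 = 25 − 8·3
1 = −8·53 + 17·25
1 = 17·184 − 59·53
1 = −59·237 + 76·184
1 = 76·1132 − 363·237
1 = −363·2501 + 802·1132
1 = 802·46150 − 14799·2501
So 2501·(-14799) ≡ 1 (mod 46150), giving 2501⁻¹ ≡ 31351.
x ≡ 2501⁻¹·6177 ≡ 31351·6177 ≡ 9727 (mod 46150).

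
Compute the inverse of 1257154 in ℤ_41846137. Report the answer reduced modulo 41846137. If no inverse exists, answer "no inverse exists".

21642654

Extended Euclidean algorithm:
41846137 = 33×1257154 + 360055
1257154 = 3×360055 + 176989
360055 = 2×176989 + 6077
176989 = 29×6077 + 756
6077 = 8×756 + 29
756 = 26×29 + 2
29 = 14×2 + 1
2 = 2×1 + 0
gcd = 1, so the inverse exists. Back-substitute:
1 = 29 − 14·2
1 = −14·756 + 365·29
1 = 365·6077 − 2934·756
1 = −2934·176989 + 85451·6077
1 = 85451·360055 − 173836·176989
1 = −173836·1257154 + 606959·360055
1 = 606959·41846137 − 20203483·1257154
Thus 1257154·(-20203483) ≡ 1 (mod 41846137); reducing, -20203483 mod 41846137 = 21642654.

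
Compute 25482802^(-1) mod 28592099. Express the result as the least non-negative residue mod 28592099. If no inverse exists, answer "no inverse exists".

19642036

Apply the Euclidean algorithm to 28592099 and 25482802:
28592099 = 1·25482802 + 3109297
25482802 = 8·3109297 + 608426
3109297 = 5·608426 + 67167
608426 = 9·67167 + 3923
67167 = 17·3923 + 476
3923 = 8·476 + 115
476 = 4·115 + 16
115 = 7·16 + 3
16 = 5·3 + 1
3 = 3·1 + 0
gcd = 1, so the inverse exists. Back-substitute:
1 = 16 − 5·3
1 = −5·115 + 36·16
1 = 36·476 − 149·115
1 = −149·3923 + 1228·476
1 = 1228·67167 − 21025·3923
1 = −21025·608426 + 190453·67167
1 = 190453·3109297 − 973290·608426
1 = −973290·25482802 + 7976773·3109297
1 = 7976773·28592099 − 8950063·25482802
Hence 25482802⁻¹ ≡ -8950063 ≡ 19642036 (mod 28592099).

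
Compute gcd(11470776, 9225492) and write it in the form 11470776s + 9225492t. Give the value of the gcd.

12

Euclidean algorithm:
11470776 = 1×9225492 + 2245284
9225492 = 4×2245284 + 244356
2245284 = 9×244356 + 46080
244356 = 5×46080 + 13956
46080 = 3×13956 + 4212
13956 = 3×4212 + 1320
4212 = 3×1320 + 252
1320 = 5×252 + 60
252 = 4×60 + 12
60 = 5×12 + 0
gcd(11470776, 9225492) = 12.
Back-substituting:
12 = 252 − 4·60
12 = −4·1320 + 21·252
12 = 21·4212 − 67·1320
12 = −67·13956 + 222·4212
12 = 222·46080 − 733·13956
12 = −733·244356 + 3887·46080
12 = 3887·2245284 − 35716·244356
12 = −35716·9225492 + 146751·2245284
12 = 146751·11470776 − 182467·9225492
So 12 = (146751)·11470776 + (-182467)·9225492.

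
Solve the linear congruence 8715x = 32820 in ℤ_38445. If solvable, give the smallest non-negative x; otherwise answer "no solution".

17

First find gcd(8715, 38445):
38445 = 4×8715 + 3585
8715 = 2×3585 + 1545
3585 = 2×1545 + 495
1545 = 3×495 + 60
495 = 8×60 + 15
60 = 4×15 + 0
gcd = 15 and 15 | 32820, so solutions exist. Divide through by 15: 581x ≡ 2188 (mod 2563).
Now find 581⁻¹ mod 2563:
2563 = 4×581 + 239
581 = 2×239 + 103
239 = 2×103 + 33
103 = 3×33 + 4
33 = 8×4 + 1
4 = 4×1 + 0
Back-substitute:
1 = 33 − 8·4
1 = −8·103 + 25·33
1 = 25·239 − 58·103
1 = −58·581 + 141·239
1 = 141·2563 − 622·581
So 581·(-622) ≡ 1 (mod 2563), i.e. 581⁻¹ ≡ 1941.
Then x ≡ 1941·2188 ≡ 17 (mod 2563); the smallest non-negative solution is x = 17.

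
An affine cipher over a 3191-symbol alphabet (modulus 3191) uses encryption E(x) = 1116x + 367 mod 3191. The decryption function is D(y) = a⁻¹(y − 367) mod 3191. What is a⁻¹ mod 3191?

Apply the Euclidean algorithm to 3191 and 1116:
3191 = 2×1116 + 959
1116 = 1×959 + 157
959 = 6×157 + 17
157 = 9×17 + 4
17 = 4×4 + 1
4 = 4×1 + 0
Since gcd(1116, 3191) = 1, back-substitute to write 1 as a combination:
1 = 17 − 4·4
1 = −4·157 + 37·17
1 = 37·959 − 226·157
1 = −226·1116 + 263·959
1 = 263·3191 − 752·1116
So 1116·(-752) ≡ 1 (mod 3191), and -752 ≡ 2439 (mod 3191).

2439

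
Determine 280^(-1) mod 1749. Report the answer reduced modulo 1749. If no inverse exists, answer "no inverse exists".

Extended Euclidean algorithm:
1749 = 6*280 + 69
280 = 4*69 + 4
69 = 17*4 + 1
4 = 4*1 + 0
Since gcd(280, 1749) = 1, back-substitute to write 1 as a combination:
1 = 69 − 17·4
1 = −17·280 + 69·69
1 = 69·1749 − 431·280
Hence 280⁻¹ ≡ -431 ≡ 1318 (mod 1749).

1318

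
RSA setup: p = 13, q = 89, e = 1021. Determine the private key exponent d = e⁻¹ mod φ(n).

181

φ(n) = (p−1)(q−1) = 12·88 = 1056.
Need d with 1021·d ≡ 1 (mod 1056). Apply the extended Euclidean algorithm:
1056 = 1*1021 + 35
1021 = 29*35 + 6
35 = 5*6 + 5
6 = 1*5 + 1
5 = 5*1 + 0
Back-substitute:
1 = 6 − 5
1 = −35 + 6·6
1 = 6·1021 − 175·35
1 = −175·1056 + 181·1021
So 1021·181 ≡ 1 (mod 1056), hence d = 181.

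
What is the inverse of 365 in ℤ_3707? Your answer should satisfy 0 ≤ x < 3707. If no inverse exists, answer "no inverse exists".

gcd(3707, 365) by repeated division:
3707 = 10×365 + 57
365 = 6×57 + 23
57 = 2×23 + 11
23 = 2×11 + 1
11 = 11×1 + 0
The gcd is 1. Working backward:
1 = 23 − 2·11
1 = −2·57 + 5·23
1 = 5·365 − 32·57
1 = −32·3707 + 325·365
So 365·325 ≡ 1 (mod 3707).

325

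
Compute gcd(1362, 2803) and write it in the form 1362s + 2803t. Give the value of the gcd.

Apply Euclid's algorithm to 2803 and 1362:
2803 = 2*1362 + 79
1362 = 17*79 + 19
79 = 4*19 + 3
19 = 6*3 + 1
3 = 3*1 + 0
gcd(1362, 2803) = 1.
Working backward:
1 = 19 − 6·3
1 = −6·79 + 25·19
1 = 25·1362 − 431·79
1 = −431·2803 + 887·1362
So 1 = (-431)·2803 + (887)·1362.

1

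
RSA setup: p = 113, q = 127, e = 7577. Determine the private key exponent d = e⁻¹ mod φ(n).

φ(n) = (p−1)(q−1) = 112·126 = 14112.
Need d with 7577·d ≡ 1 (mod 14112). Apply the extended Euclidean algorithm:
14112 = 1*7577 + 6535
7577 = 1*6535 + 1042
6535 = 6*1042 + 283
1042 = 3*283 + 193
283 = 1*193 + 90
193 = 2*90 + 13
90 = 6*13 + 12
13 = 1*12 + 1
12 = 12*1 + 0
Back-substitute:
1 = 13 − 12
1 = −90 + 7·13
1 = 7·193 − 15·90
1 = −15·283 + 22·193
1 = 22·1042 − 81·283
1 = −81·6535 + 508·1042
1 = 508·7577 − 589·6535
1 = −589·14112 + 1097·7577
So 7577·1097 ≡ 1 (mod 14112), hence d = 1097.

1097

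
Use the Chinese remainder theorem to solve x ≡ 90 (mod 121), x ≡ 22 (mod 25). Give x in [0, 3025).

Write x = 90 + 121·k. Then 121·k ≡ 22 − 90 ≡ 7 (mod 25).
Need 121⁻¹ mod 25. Extended Euclid on (25, 21):
25 = 1·21 + 4
21 = 5·4 + 1
4 = 4·1 + 0
Back-substitute:
1 = 21 − 5·4
1 = −5·25 + 6·21
121⁻¹ ≡ 6 (mod 25), so k ≡ 6·7 ≡ 17 (mod 25).
x = 90 + 121·17 = 2147.

2147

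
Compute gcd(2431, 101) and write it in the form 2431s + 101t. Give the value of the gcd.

1

Repeated division:
2431 = 24*101 + 7
101 = 14*7 + 3
7 = 2*3 + 1
3 = 3*1 + 0
gcd(2431, 101) = 1.
Working backward:
1 = 7 − 2·3
1 = −2·101 + 29·7
1 = 29·2431 − 698·101
So 1 = (29)·2431 + (-698)·101.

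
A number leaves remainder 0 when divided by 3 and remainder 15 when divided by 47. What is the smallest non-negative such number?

Write x = 0 + 3·k. Then 3·k ≡ 15 − 0 ≡ 15 (mod 47).
Need 3⁻¹ mod 47. Extended Euclid on (47, 3):
47 = 15×3 + 2
3 = 1×2 + 1
2 = 2×1 + 0
Back-substitute:
1 = 3 − 2
1 = −47 + 16·3
3⁻¹ ≡ 16 (mod 47), so k ≡ 16·15 ≡ 5 (mod 47).
x = 0 + 3·5 = 15.

15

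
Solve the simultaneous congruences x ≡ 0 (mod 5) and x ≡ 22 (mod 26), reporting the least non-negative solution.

Write x = 0 + 5·k. Then 5·k ≡ 22 − 0 ≡ 22 (mod 26).
Need 5⁻¹ mod 26. Extended Euclid on (26, 5):
26 = 5·5 + 1
5 = 5·1 + 0
Back-substitute:
1 = 26 − 5·5
5⁻¹ ≡ 21 (mod 26), so k ≡ 21·22 ≡ 20 (mod 26).
x = 0 + 5·20 = 100.

100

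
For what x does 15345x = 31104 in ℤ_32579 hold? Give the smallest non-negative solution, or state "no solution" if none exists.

First find gcd(15345, 32579):
32579 = 2×15345 + 1889
15345 = 8×1889 + 233
1889 = 8×233 + 25
233 = 9×25 + 8
25 = 3×8 + 1
8 = 8×1 + 0
gcd = 1, so a unique solution mod 32579 exists.
Back-substitute for the Bézout coefficients:
1 = 25 − 3·8
1 = −3·233 + 28·25
1 = 28·1889 − 227·233
1 = −227·15345 + 1844·1889
1 = 1844·32579 − 3915·15345
So 15345·(-3915) ≡ 1 (mod 32579), giving 15345⁻¹ ≡ 28664.
x ≡ 15345⁻¹·31104 ≡ 28664·31104 ≡ 8142 (mod 32579).

8142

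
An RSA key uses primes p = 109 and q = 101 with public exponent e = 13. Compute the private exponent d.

φ(n) = (p−1)(q−1) = 108·100 = 10800.
Need d with 13·d ≡ 1 (mod 10800). Apply the extended Euclidean algorithm:
10800 = 830*13 + 10
13 = 1*10 + 3
10 = 3*3 + 1
3 = 3*1 + 0
Back-substitute:
1 = 10 − 3·3
1 = −3·13 + 4·10
1 = 4·10800 − 3323·13
So 13·(-3323) ≡ 1 (mod 10800), hence d ≡ -3323 ≡ 7477 (mod 10800).

7477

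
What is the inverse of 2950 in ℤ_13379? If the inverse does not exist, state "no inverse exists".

Extended Euclidean algorithm:
13379 = 4·2950 + 1579
2950 = 1·1579 + 1371
1579 = 1·1371 + 208
1371 = 6·208 + 123
208 = 1·123 + 85
123 = 1·85 + 38
85 = 2·38 + 9
38 = 4·9 + 2
9 = 4·2 + 1
2 = 2·1 + 0
The gcd is 1. Working backward:
1 = 9 − 4·2
1 = −4·38 + 17·9
1 = 17·85 − 38·38
1 = −38·123 + 55·85
1 = 55·208 − 93·123
1 = −93·1371 + 613·208
1 = 613·1579 − 706·1371
1 = −706·2950 + 1319·1579
1 = 1319·13379 − 5982·2950
So 2950·(-5982) ≡ 1 (mod 13379), and -5982 ≡ 7397 (mod 13379).

7397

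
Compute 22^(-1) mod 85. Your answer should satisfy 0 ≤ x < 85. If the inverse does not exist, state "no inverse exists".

58

gcd(85, 22) by repeated division:
85 = 3*22 + 19
22 = 1*19 + 3
19 = 6*3 + 1
3 = 3*1 + 0
The gcd is 1. Working backward:
1 = 19 − 6·3
1 = −6·22 + 7·19
1 = 7·85 − 27·22
So 22·(-27) ≡ 1 (mod 85), and -27 ≡ 58 (mod 85).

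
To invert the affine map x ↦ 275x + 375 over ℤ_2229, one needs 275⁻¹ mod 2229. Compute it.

2075

gcd(2229, 275) by repeated division:
2229 = 8·275 + 29
275 = 9·29 + 14
29 = 2·14 + 1
14 = 14·1 + 0
gcd = 1, so the inverse exists. Back-substitute:
1 = 29 − 2·14
1 = −2·275 + 19·29
1 = 19·2229 − 154·275
So 275·(-154) ≡ 1 (mod 2229), and -154 ≡ 2075 (mod 2229).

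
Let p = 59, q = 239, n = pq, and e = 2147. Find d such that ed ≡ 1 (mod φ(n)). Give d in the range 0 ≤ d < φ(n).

10615

φ(n) = (p−1)(q−1) = 58·238 = 13804.
Need d with 2147·d ≡ 1 (mod 13804). Apply the extended Euclidean algorithm:
13804 = 6·2147 + 922
2147 = 2·922 + 303
922 = 3·303 + 13
303 = 23·13 + 4
13 = 3·4 + 1
4 = 4·1 + 0
Back-substitute:
1 = 13 − 3·4
1 = −3·303 + 70·13
1 = 70·922 − 213·303
1 = −213·2147 + 496·922
1 = 496·13804 − 3189·2147
So 2147·(-3189) ≡ 1 (mod 13804), hence d ≡ -3189 ≡ 10615 (mod 13804).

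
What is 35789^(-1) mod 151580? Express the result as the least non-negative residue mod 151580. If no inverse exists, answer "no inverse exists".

Compute gcd(35789, 151580):
151580 = 4×35789 + 8424
35789 = 4×8424 + 2093
8424 = 4×2093 + 52
2093 = 40×52 + 13
52 = 4×13 + 0
The gcd is 13, not 1, hence no inverse exists.

no inverse exists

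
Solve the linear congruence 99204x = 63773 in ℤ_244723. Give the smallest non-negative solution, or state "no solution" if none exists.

149436

First find gcd(99204, 244723):
244723 = 2*99204 + 46315
99204 = 2*46315 + 6574
46315 = 7*6574 + 297
6574 = 22*297 + 40
297 = 7*40 + 17
40 = 2*17 + 6
17 = 2*6 + 5
6 = 1*5 + 1
5 = 5*1 + 0
gcd = 1, so a unique solution mod 244723 exists.
Back-substitute for the Bézout coefficients:
1 = 6 − 5
1 = −17 + 3·6
1 = 3·40 − 7·17
1 = −7·297 + 52·40
1 = 52·6574 − 1151·297
1 = −1151·46315 + 8109·6574
1 = 8109·99204 − 17369·46315
1 = −17369·244723 + 42847·99204
So 99204·(42847) ≡ 1 (mod 244723), giving 99204⁻¹ ≡ 42847.
x ≡ 99204⁻¹·63773 ≡ 42847·63773 ≡ 149436 (mod 244723).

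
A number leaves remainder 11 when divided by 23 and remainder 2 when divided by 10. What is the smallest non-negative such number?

172

Write x = 11 + 23·k. Then 23·k ≡ 2 − 11 ≡ 1 (mod 10).
Need 23⁻¹ mod 10. Extended Euclid on (10, 3):
10 = 3×3 + 1
3 = 3×1 + 0
Back-substitute:
1 = 10 − 3·3
23⁻¹ ≡ 7 (mod 10), so k ≡ 7·1 ≡ 7 (mod 10).
x = 11 + 23·7 = 172.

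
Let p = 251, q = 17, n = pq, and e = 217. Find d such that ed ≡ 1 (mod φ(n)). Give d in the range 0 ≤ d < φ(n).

φ(n) = (p−1)(q−1) = 250·16 = 4000.
Need d with 217·d ≡ 1 (mod 4000). Apply the extended Euclidean algorithm:
4000 = 18×217 + 94
217 = 2×94 + 29
94 = 3×29 + 7
29 = 4×7 + 1
7 = 7×1 + 0
Back-substitute:
1 = 29 − 4·7
1 = −4·94 + 13·29
1 = 13·217 − 30·94
1 = −30·4000 + 553·217
So 217·553 ≡ 1 (mod 4000), hence d = 553.

553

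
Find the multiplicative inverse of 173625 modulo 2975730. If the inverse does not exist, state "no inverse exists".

no inverse exists

Euclidean algorithm on 2975730, 173625:
2975730 = 17*173625 + 24105
173625 = 7*24105 + 4890
24105 = 4*4890 + 4545
4890 = 1*4545 + 345
4545 = 13*345 + 60
345 = 5*60 + 45
60 = 1*45 + 15
45 = 3*15 + 0
The gcd is 15, not 1, hence no inverse exists.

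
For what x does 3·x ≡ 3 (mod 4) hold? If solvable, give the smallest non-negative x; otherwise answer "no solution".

1

First find gcd(3, 4):
4 = 1*3 + 1
3 = 3*1 + 0
gcd = 1, so a unique solution mod 4 exists.
Back-substitute for the Bézout coefficients:
1 = 4 − 3
So 3·(-1) ≡ 1 (mod 4), giving 3⁻¹ ≡ 3.
x ≡ 3⁻¹·3 ≡ 3·3 ≡ 1 (mod 4).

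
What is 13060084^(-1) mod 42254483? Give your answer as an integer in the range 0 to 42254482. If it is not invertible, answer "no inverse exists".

Run Euclid on (42254483, 13060084):
42254483 = 3·13060084 + 3074231
13060084 = 4·3074231 + 763160
3074231 = 4·763160 + 21591
763160 = 35·21591 + 7475
21591 = 2·7475 + 6641
7475 = 1·6641 + 834
6641 = 7·834 + 803
834 = 1·803 + 31
803 = 25·31 + 28
31 = 1·28 + 3
28 = 9·3 + 1
3 = 3·1 + 0
The gcd is 1. Working backward:
1 = 28 − 9·3
1 = −9·31 + 10·28
1 = 10·803 − 259·31
1 = −259·834 + 269·803
1 = 269·6641 − 2142·834
1 = −2142·7475 + 2411·6641
1 = 2411·21591 − 6964·7475
1 = −6964·763160 + 246151·21591
1 = 246151·3074231 − 991568·763160
1 = −991568·13060084 + 4212423·3074231
1 = 4212423·42254483 − 13628837·13060084
Hence 13060084⁻¹ ≡ -13628837 ≡ 28625646 (mod 42254483).

28625646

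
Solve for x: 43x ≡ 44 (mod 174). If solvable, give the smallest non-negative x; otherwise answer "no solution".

First find gcd(43, 174):
174 = 4·43 + 2
43 = 21·2 + 1
2 = 2·1 + 0
gcd = 1, so a unique solution mod 174 exists.
Back-substitute for the Bézout coefficients:
1 = 43 − 21·2
1 = −21·174 + 85·43
So 43·(85) ≡ 1 (mod 174), giving 43⁻¹ ≡ 85.
x ≡ 43⁻¹·44 ≡ 85·44 ≡ 86 (mod 174).

86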